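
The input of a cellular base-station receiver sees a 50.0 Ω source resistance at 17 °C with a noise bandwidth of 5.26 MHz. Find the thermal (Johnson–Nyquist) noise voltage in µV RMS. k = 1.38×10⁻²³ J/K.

T = 17 °C + 273.15 = 290.15 K
V_n = √(4kTRB)
4kTRB = 4 × 1.38×10⁻²³ × 290.15 × 5.00×10¹ × 5.26×10⁶ = 4.21×10⁻¹² V²
V_n = √(4.21×10⁻¹²) = 2.05×10⁻⁶ V = 2.05 µV

2.05 µV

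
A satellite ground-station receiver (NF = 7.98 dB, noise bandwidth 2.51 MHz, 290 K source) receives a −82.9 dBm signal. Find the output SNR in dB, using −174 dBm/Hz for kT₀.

Noise floor: N = −174 + 10 log₁₀(B) + NF
10 log₁₀(2.51×10⁶) = 64 dB
N = −174 + 64 + 7.98 = −102.02 dBm
SNR = P_sig − N = −82.9 − (−102.02) = 19.12 dB → 19.1 dB

19.1 dB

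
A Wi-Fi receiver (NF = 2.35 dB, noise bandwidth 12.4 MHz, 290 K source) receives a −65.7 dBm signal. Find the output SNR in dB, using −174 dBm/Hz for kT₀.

Noise floor: N = −174 + 10 log₁₀(B) + NF
10 log₁₀(1.24×10⁷) = 70.93 dB
N = −174 + 70.93 + 2.35 = −100.72 dBm
SNR = P_sig − N = −65.7 − (−100.72) = 35.02 dB → 35.0 dB

35.0 dB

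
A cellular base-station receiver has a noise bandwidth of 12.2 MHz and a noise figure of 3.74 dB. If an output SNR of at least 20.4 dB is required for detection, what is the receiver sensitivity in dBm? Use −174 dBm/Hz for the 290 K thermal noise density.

−79.0 dBm

Sensitivity = −174 + 10 log₁₀(B) + NF + SNR_min
= −174 + 70.86 + 3.74 + 20.4
= −79.00 dBm → −79.0 dBm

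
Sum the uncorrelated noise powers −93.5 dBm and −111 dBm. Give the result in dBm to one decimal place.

Convert to linear, add, convert back:
P₁ = 4.47×10⁻¹³ W, P₂ = 7.94×10⁻¹⁵ W
P_tot = 4.55×10⁻¹³ W → 10 log₁₀(P_tot / 10⁻³) = −93.4 dBm

−93.4 dBm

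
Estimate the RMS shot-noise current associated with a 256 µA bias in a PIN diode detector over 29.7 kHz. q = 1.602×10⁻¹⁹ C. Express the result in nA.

1.56 nA

I_n = √(2qI·B)
2qI·B = 2 × 1.602×10⁻¹⁹ × 2.56×10⁻⁴ × 2.97×10⁴ = 2.44×10⁻¹⁸ A²
I_n = √(2.44×10⁻¹⁸) = 1.56×10⁻⁹ A = 1.56 nA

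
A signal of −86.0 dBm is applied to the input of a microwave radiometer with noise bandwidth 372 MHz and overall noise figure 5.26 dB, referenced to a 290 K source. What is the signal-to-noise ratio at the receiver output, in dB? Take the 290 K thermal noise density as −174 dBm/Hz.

−3.0 dB

Noise floor: N = −174 + 10 log₁₀(B) + NF
10 log₁₀(3.72×10⁸) = 85.71 dB
N = −174 + 85.71 + 5.26 = −83.03 dBm
SNR = P_sig − N = −86.0 − (−83.03) = −2.97 dB → −3.0 dB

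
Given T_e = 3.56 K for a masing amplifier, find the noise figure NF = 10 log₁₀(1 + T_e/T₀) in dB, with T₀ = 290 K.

0.053 dB

F = 1 + T_e/T₀ = 1 + 3.56/290 = 1.01228
NF = 10 log₁₀(1.01228) = 0.053 dB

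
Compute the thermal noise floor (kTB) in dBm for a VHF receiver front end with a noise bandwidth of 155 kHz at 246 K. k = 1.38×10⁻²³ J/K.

P_n = kTB = 1.38×10⁻²³ × 246 × 1.55×10⁵ = 5.26×10⁻¹⁶ W
In dBm: 10 log₁₀(5.26×10⁻¹⁶ / 10⁻³) = −122.8 dBm

−122.8 dBm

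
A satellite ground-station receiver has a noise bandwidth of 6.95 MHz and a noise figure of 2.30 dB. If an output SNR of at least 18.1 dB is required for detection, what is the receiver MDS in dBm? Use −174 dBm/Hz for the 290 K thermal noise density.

−85.2 dBm

Sensitivity = −174 + 10 log₁₀(B) + NF + SNR_min
= −174 + 68.42 + 2.30 + 18.1
= −85.18 dBm → −85.2 dBm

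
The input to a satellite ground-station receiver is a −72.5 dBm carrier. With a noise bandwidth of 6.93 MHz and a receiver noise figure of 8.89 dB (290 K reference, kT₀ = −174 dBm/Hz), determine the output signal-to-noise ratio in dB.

Noise floor: N = −174 + 10 log₁₀(B) + NF
10 log₁₀(6.93×10⁶) = 68.41 dB
N = −174 + 68.41 + 8.89 = −96.70 dBm
SNR = P_sig − N = −72.5 − (−96.70) = 24.20 dB → 24.2 dB

24.2 dB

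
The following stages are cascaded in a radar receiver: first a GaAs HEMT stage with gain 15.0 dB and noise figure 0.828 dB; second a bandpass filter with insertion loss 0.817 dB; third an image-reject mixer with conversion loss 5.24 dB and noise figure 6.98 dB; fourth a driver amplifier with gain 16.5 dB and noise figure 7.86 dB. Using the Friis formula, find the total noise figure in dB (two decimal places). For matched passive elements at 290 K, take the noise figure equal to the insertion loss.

Convert to linear (a loss of L dB is a gain of −L dB): F_i = 10^(NF_i/10), G_i = 10^(G_i,dB/10)
  Stage 1: F_1 = 10^(0.828/10) = 1.210, G_1 = 10^(15.0/10) = 31.62
  Stage 2: F_2 = 10^(0.817/10) = 1.207, G_2 = 10^(−0.817/10) = 0.8285
  Stage 3: F_3 = 10^(6.98/10) = 4.989, G_3 = 10^(−5.24/10) = 0.2992
  Stage 4: F_4 = 10^(7.86/10) = 6.109, G_4 = 10^(16.5/10) = 44.67
Friis cascade:
  F = 1.210 + (1.207 − 1)/31.62 + (4.989 − 1)/26.20 + (6.109 − 1)/7.840 = 2.021
NF = 10 log₁₀(2.021) = 3.05 dB

3.05 dB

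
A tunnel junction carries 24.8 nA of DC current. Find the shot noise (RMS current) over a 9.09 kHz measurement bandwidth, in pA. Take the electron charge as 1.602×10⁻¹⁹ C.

I_n = √(2qI·B)
2qI·B = 2 × 1.602×10⁻¹⁹ × 2.48×10⁻⁸ × 9.09×10³ = 7.22×10⁻²³ A²
I_n = √(7.22×10⁻²³) = 8.50×10⁻¹² A = 8.50 pA

8.50 pA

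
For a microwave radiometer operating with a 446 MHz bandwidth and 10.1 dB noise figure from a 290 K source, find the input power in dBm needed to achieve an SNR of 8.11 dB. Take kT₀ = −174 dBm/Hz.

Sensitivity = −174 + 10 log₁₀(B) + NF + SNR_min
= −174 + 86.49 + 10.1 + 8.11
= −69.30 dBm → −69.3 dBm

−69.3 dBm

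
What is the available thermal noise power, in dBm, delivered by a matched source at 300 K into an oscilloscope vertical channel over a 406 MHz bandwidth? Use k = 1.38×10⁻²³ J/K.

−87.7 dBm

P_n = kTB = 1.38×10⁻²³ × 300 × 4.06×10⁸ = 1.68×10⁻¹² W
In dBm: 10 log₁₀(1.68×10⁻¹² / 10⁻³) = −87.7 dBm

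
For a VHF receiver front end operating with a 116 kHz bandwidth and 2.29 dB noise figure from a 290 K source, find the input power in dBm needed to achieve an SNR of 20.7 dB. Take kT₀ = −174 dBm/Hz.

−100.4 dBm

Sensitivity = −174 + 10 log₁₀(B) + NF + SNR_min
= −174 + 50.64 + 2.29 + 20.7
= −100.37 dBm → −100.4 dBm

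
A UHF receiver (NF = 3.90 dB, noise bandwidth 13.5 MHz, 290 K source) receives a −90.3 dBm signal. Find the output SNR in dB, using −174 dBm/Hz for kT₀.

Noise floor: N = −174 + 10 log₁₀(B) + NF
10 log₁₀(1.35×10⁷) = 71.3 dB
N = −174 + 71.3 + 3.90 = −98.80 dBm
SNR = P_sig − N = −90.3 − (−98.80) = 8.50 dB → 8.5 dB

8.5 dB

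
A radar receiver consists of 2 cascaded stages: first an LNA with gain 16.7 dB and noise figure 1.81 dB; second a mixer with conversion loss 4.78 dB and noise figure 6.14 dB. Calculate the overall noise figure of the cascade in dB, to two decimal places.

Convert to linear (a loss of L dB is a gain of −L dB): F_i = 10^(NF_i/10), G_i = 10^(G_i,dB/10)
  Stage 1: F_1 = 10^(1.81/10) = 1.517, G_1 = 10^(16.7/10) = 46.77
  Stage 2: F_2 = 10^(6.14/10) = 4.111, G_2 = 10^(−4.78/10) = 0.3327
Friis cascade:
  F = 1.517 + (4.111 − 1)/46.77 = 1.584
NF = 10 log₁₀(1.584) = 2.00 dB

2.00 dB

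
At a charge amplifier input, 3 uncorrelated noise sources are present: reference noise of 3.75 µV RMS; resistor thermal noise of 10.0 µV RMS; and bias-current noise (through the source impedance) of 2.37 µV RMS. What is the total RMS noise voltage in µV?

Uncorrelated sources add in power (mean-square): V_tot = √(ΣV_i²)
V_tot = √[(3.75×10⁻⁶)² + (1.00×10⁻⁵)² + (2.37×10⁻⁶)²] = 1.09×10⁻⁵ V = 10.9 µV

10.9 µV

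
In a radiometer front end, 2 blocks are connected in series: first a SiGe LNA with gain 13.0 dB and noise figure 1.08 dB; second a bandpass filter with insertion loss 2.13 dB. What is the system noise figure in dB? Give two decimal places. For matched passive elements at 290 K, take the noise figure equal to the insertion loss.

Convert to linear (a loss of L dB is a gain of −L dB): F_i = 10^(NF_i/10), G_i = 10^(G_i,dB/10)
  Stage 1: F_1 = 10^(1.08/10) = 1.282, G_1 = 10^(13.0/10) = 19.95
  Stage 2: F_2 = 10^(2.13/10) = 1.633, G_2 = 10^(−2.13/10) = 0.6124
Friis cascade:
  F = 1.282 + (1.633 − 1)/19.95 = 1.314
NF = 10 log₁₀(1.314) = 1.19 dB

1.19 dB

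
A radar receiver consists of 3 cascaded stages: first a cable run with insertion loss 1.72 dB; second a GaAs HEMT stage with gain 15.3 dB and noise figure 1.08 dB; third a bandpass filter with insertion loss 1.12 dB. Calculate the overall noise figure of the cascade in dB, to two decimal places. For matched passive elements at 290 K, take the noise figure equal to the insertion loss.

2.83 dB

Convert to linear (a loss of L dB is a gain of −L dB): F_i = 10^(NF_i/10), G_i = 10^(G_i,dB/10)
  Stage 1: F_1 = 10^(1.72/10) = 1.486, G_1 = 10^(−1.72/10) = 0.6730
  Stage 2: F_2 = 10^(1.08/10) = 1.282, G_2 = 10^(15.3/10) = 33.88
  Stage 3: F_3 = 10^(1.12/10) = 1.294, G_3 = 10^(−1.12/10) = 0.7727
Friis cascade:
  F = 1.486 + (1.282 − 1)/0.6730 + (1.294 − 1)/22.80 = 1.918
NF = 10 log₁₀(1.918) = 2.83 dB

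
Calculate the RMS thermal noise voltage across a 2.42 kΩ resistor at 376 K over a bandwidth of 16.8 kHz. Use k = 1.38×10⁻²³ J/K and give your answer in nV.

V_n = √(4kTRB)
4kTRB = 4 × 1.38×10⁻²³ × 376 × 2.42×10³ × 1.68×10⁴ = 8.44×10⁻¹³ V²
V_n = √(8.44×10⁻¹³) = 9.19×10⁻⁷ V = 919 nV

919 nV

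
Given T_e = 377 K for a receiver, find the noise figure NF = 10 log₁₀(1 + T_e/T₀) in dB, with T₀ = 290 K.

3.62 dB

F = 1 + T_e/T₀ = 1 + 377/290 = 2.3
NF = 10 log₁₀(2.3) = 3.62 dB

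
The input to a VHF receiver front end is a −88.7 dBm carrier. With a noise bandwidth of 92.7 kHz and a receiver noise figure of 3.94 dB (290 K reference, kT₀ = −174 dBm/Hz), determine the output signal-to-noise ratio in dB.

31.7 dB

Noise floor: N = −174 + 10 log₁₀(B) + NF
10 log₁₀(9.27×10⁴) = 49.67 dB
N = −174 + 49.67 + 3.94 = −120.39 dBm
SNR = P_sig − N = −88.7 − (−120.39) = 31.69 dB → 31.7 dB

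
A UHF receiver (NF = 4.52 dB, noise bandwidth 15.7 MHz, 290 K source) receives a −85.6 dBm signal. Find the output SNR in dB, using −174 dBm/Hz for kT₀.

11.9 dB

Noise floor: N = −174 + 10 log₁₀(B) + NF
10 log₁₀(1.57×10⁷) = 71.96 dB
N = −174 + 71.96 + 4.52 = −97.52 dBm
SNR = P_sig − N = −85.6 − (−97.52) = 11.92 dB → 11.9 dB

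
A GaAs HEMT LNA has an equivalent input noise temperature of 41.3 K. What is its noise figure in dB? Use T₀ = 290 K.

F = 1 + T_e/T₀ = 1 + 41.3/290 = 1.14241
NF = 10 log₁₀(1.14241) = 0.578 dB

0.578 dB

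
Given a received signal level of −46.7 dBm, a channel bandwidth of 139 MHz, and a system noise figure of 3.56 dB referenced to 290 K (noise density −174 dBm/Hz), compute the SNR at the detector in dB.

42.3 dB

Noise floor: N = −174 + 10 log₁₀(B) + NF
10 log₁₀(1.39×10⁸) = 81.43 dB
N = −174 + 81.43 + 3.56 = −89.01 dBm
SNR = P_sig − N = −46.7 − (−89.01) = 42.31 dB → 42.3 dB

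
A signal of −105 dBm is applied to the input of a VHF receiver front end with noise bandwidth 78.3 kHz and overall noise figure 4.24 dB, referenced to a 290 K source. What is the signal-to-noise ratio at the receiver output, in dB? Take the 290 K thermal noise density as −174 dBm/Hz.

15.8 dB

Noise floor: N = −174 + 10 log₁₀(B) + NF
10 log₁₀(7.83×10⁴) = 48.94 dB
N = −174 + 48.94 + 4.24 = −120.82 dBm
SNR = P_sig − N = −105 − (−120.82) = 15.82 dB → 15.8 dB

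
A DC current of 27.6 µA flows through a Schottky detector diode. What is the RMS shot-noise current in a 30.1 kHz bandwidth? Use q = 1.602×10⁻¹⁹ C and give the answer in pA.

516 pA

I_n = √(2qI·B)
2qI·B = 2 × 1.602×10⁻¹⁹ × 2.76×10⁻⁵ × 3.01×10⁴ = 2.66×10⁻¹⁹ A²
I_n = √(2.66×10⁻¹⁹) = 5.16×10⁻¹⁰ A = 516 pA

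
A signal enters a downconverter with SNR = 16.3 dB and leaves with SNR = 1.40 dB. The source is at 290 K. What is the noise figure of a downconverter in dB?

NF (dB) = SNR_in(dB) − SNR_out(dB) when the source is at T₀
NF = 16.3 − 1.40 = 14.90 dB

14.90 dB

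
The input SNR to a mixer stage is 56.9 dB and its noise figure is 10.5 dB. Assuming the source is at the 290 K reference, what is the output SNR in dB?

46.4 dB

By definition F = SNR_in/SNR_out, so in dB: SNR_out = SNR_in − NF
SNR_out = 56.9 − 10.5 = 46.4 dB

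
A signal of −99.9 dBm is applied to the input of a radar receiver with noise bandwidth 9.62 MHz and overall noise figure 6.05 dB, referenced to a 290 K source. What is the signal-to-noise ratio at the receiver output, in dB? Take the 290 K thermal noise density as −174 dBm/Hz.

−1.8 dB

Noise floor: N = −174 + 10 log₁₀(B) + NF
10 log₁₀(9.62×10⁶) = 69.83 dB
N = −174 + 69.83 + 6.05 = −98.12 dBm
SNR = P_sig − N = −99.9 − (−98.12) = −1.78 dB → −1.8 dB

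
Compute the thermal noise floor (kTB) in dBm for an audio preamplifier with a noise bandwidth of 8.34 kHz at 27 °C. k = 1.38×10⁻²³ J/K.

−134.6 dBm

T = 27 °C + 273.15 = 300.15 K
P_n = kTB = 1.38×10⁻²³ × 300.15 × 8.34×10³ = 3.45×10⁻¹⁷ W
In dBm: 10 log₁₀(3.45×10⁻¹⁷ / 10⁻³) = −134.6 dBm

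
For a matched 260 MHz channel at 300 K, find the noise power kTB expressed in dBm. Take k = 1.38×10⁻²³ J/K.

P_n = kTB = 1.38×10⁻²³ × 300 × 2.60×10⁸ = 1.08×10⁻¹² W
In dBm: 10 log₁₀(1.08×10⁻¹² / 10⁻³) = −89.7 dBm

−89.7 dBm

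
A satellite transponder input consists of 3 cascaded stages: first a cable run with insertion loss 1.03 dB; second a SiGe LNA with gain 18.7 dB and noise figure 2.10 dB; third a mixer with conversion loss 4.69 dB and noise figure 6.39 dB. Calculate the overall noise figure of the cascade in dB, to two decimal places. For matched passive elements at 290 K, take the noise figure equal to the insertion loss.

3.25 dB

Convert to linear (a loss of L dB is a gain of −L dB): F_i = 10^(NF_i/10), G_i = 10^(G_i,dB/10)
  Stage 1: F_1 = 10^(1.03/10) = 1.268, G_1 = 10^(−1.03/10) = 0.7889
  Stage 2: F_2 = 10^(2.10/10) = 1.622, G_2 = 10^(18.7/10) = 74.13
  Stage 3: F_3 = 10^(6.39/10) = 4.355, G_3 = 10^(−4.69/10) = 0.3396
Friis cascade:
  F = 1.268 + (1.622 − 1)/0.7889 + (4.355 − 1)/58.48 = 2.113
NF = 10 log₁₀(2.113) = 3.25 dB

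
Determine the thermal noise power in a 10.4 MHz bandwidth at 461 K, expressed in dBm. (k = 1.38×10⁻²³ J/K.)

P_n = kTB = 1.38×10⁻²³ × 461 × 1.04×10⁷ = 6.62×10⁻¹⁴ W
In dBm: 10 log₁₀(6.62×10⁻¹⁴ / 10⁻³) = −101.8 dBm

−101.8 dBm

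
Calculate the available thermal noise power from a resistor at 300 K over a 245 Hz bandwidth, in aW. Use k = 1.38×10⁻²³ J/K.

P_n = kTB = 1.38×10⁻²³ × 300 × 2.45×10² = 1.01×10⁻¹⁸ W = 1.01 aW

1.01 aW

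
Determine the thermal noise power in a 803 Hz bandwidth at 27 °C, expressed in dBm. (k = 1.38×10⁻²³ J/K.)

T = 27 °C + 273.15 = 300.15 K
P_n = kTB = 1.38×10⁻²³ × 300.15 × 8.03×10² = 3.33×10⁻¹⁸ W
In dBm: 10 log₁₀(3.33×10⁻¹⁸ / 10⁻³) = −144.8 dBm

−144.8 dBm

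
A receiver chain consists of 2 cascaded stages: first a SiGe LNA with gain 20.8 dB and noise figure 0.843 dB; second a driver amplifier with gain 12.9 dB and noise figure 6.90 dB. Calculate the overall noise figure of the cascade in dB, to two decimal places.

Convert to linear (a loss of L dB is a gain of −L dB): F_i = 10^(NF_i/10), G_i = 10^(G_i,dB/10)
  Stage 1: F_1 = 10^(0.843/10) = 1.214, G_1 = 10^(20.8/10) = 120.2
  Stage 2: F_2 = 10^(6.90/10) = 4.898, G_2 = 10^(12.9/10) = 19.50
Friis cascade:
  F = 1.214 + (4.898 − 1)/120.2 = 1.247
NF = 10 log₁₀(1.247) = 0.96 dB

0.96 dB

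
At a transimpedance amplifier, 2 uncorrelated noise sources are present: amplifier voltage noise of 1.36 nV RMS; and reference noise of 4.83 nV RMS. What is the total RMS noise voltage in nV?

5.02 nV

Uncorrelated sources add in power (mean-square): V_tot = √(ΣV_i²)
V_tot = √[(1.36×10⁻⁹)² + (4.83×10⁻⁹)²] = 5.02×10⁻⁹ V = 5.02 nV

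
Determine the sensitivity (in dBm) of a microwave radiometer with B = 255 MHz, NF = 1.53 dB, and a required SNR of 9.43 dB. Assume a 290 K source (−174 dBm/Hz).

Sensitivity = −174 + 10 log₁₀(B) + NF + SNR_min
= −174 + 84.07 + 1.53 + 9.43
= −78.97 dBm → −79.0 dBm

−79.0 dBm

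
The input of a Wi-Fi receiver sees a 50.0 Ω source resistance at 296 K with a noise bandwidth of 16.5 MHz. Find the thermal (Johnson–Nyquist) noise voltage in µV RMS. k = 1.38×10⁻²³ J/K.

3.67 µV

V_n = √(4kTRB)
4kTRB = 4 × 1.38×10⁻²³ × 296 × 5.00×10¹ × 1.65×10⁷ = 1.35×10⁻¹¹ V²
V_n = √(1.35×10⁻¹¹) = 3.67×10⁻⁶ V = 3.67 µV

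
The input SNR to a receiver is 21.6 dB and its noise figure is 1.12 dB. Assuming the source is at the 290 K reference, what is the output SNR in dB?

20.48 dB

By definition F = SNR_in/SNR_out, so in dB: SNR_out = SNR_in − NF
SNR_out = 21.6 − 1.12 = 20.48 dB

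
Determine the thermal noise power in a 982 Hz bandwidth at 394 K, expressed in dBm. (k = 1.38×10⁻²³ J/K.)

P_n = kTB = 1.38×10⁻²³ × 394 × 9.82×10² = 5.34×10⁻¹⁸ W
In dBm: 10 log₁₀(5.34×10⁻¹⁸ / 10⁻³) = −142.7 dBm

−142.7 dBm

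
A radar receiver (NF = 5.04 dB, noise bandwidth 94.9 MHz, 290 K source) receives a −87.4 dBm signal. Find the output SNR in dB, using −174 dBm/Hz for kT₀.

1.8 dB

Noise floor: N = −174 + 10 log₁₀(B) + NF
10 log₁₀(9.49×10⁷) = 79.77 dB
N = −174 + 79.77 + 5.04 = −89.19 dBm
SNR = P_sig − N = −87.4 − (−89.19) = 1.79 dB → 1.8 dB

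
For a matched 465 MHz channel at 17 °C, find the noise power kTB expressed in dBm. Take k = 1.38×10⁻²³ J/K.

T = 17 °C + 273.15 = 290.15 K
P_n = kTB = 1.38×10⁻²³ × 290.15 × 4.65×10⁸ = 1.86×10⁻¹² W
In dBm: 10 log₁₀(1.86×10⁻¹² / 10⁻³) = −87.3 dBm

−87.3 dBm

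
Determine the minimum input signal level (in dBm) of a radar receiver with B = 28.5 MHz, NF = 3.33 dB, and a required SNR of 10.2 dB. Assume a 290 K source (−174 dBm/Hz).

−85.9 dBm

Sensitivity = −174 + 10 log₁₀(B) + NF + SNR_min
= −174 + 74.55 + 3.33 + 10.2
= −85.92 dBm → −85.9 dBm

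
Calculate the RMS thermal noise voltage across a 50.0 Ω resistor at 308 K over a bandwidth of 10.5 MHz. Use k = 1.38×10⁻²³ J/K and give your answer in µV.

2.99 µV

V_n = √(4kTRB)
4kTRB = 4 × 1.38×10⁻²³ × 308 × 5.00×10¹ × 1.05×10⁷ = 8.93×10⁻¹² V²
V_n = √(8.93×10⁻¹²) = 2.99×10⁻⁶ V = 2.99 µV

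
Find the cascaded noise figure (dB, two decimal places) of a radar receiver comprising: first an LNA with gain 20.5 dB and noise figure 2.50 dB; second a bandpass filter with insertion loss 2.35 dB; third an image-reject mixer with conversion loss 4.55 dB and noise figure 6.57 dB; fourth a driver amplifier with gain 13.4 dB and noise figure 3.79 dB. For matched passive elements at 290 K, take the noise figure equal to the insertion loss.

2.79 dB

Convert to linear (a loss of L dB is a gain of −L dB): F_i = 10^(NF_i/10), G_i = 10^(G_i,dB/10)
  Stage 1: F_1 = 10^(2.50/10) = 1.778, G_1 = 10^(20.5/10) = 112.2
  Stage 2: F_2 = 10^(2.35/10) = 1.718, G_2 = 10^(−2.35/10) = 0.5821
  Stage 3: F_3 = 10^(6.57/10) = 4.539, G_3 = 10^(−4.55/10) = 0.3508
  Stage 4: F_4 = 10^(3.79/10) = 2.393, G_4 = 10^(13.4/10) = 21.88
Friis cascade:
  F = 1.778 + (1.718 − 1)/112.2 + (4.539 − 1)/65.31 + (2.393 − 1)/22.91 = 1.900
NF = 10 log₁₀(1.900) = 2.79 dB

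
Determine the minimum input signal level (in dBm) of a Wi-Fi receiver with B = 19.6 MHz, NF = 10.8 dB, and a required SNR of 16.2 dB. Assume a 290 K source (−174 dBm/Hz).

Sensitivity = −174 + 10 log₁₀(B) + NF + SNR_min
= −174 + 72.92 + 10.8 + 16.2
= −74.08 dBm → −74.1 dBm

−74.1 dBm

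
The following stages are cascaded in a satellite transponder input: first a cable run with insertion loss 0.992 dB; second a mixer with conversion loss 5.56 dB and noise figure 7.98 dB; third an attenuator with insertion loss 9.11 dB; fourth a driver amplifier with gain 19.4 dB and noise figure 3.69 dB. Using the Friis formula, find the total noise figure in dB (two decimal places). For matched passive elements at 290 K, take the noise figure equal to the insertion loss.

19.52 dB

Convert to linear (a loss of L dB is a gain of −L dB): F_i = 10^(NF_i/10), G_i = 10^(G_i,dB/10)
  Stage 1: F_1 = 10^(0.992/10) = 1.257, G_1 = 10^(−0.992/10) = 0.7958
  Stage 2: F_2 = 10^(7.98/10) = 6.281, G_2 = 10^(−5.56/10) = 0.2780
  Stage 3: F_3 = 10^(9.11/10) = 8.147, G_3 = 10^(−9.11/10) = 0.1227
  Stage 4: F_4 = 10^(3.69/10) = 2.339, G_4 = 10^(19.4/10) = 87.10
Friis cascade:
  F = 1.257 + (6.281 − 1)/0.7958 + (8.147 − 1)/0.2212 + (2.339 − 1)/0.02715 = 89.51
NF = 10 log₁₀(89.51) = 19.52 dB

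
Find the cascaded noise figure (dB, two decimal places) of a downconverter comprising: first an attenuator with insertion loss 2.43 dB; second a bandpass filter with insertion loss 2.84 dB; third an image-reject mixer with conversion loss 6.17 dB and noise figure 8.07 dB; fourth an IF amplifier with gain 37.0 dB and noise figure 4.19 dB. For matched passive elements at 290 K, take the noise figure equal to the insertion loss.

16.45 dB

Convert to linear (a loss of L dB is a gain of −L dB): F_i = 10^(NF_i/10), G_i = 10^(G_i,dB/10)
  Stage 1: F_1 = 10^(2.43/10) = 1.750, G_1 = 10^(−2.43/10) = 0.5715
  Stage 2: F_2 = 10^(2.84/10) = 1.923, G_2 = 10^(−2.84/10) = 0.5200
  Stage 3: F_3 = 10^(8.07/10) = 6.412, G_3 = 10^(−6.17/10) = 0.2415
  Stage 4: F_4 = 10^(4.19/10) = 2.624, G_4 = 10^(37.0/10) = 5012
Friis cascade:
  F = 1.750 + (1.923 − 1)/0.5715 + (6.412 − 1)/0.2972 + (2.624 − 1)/0.07178 = 44.21
NF = 10 log₁₀(44.21) = 16.45 dB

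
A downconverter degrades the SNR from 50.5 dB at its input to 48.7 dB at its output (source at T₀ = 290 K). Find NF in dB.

NF (dB) = SNR_in(dB) − SNR_out(dB) when the source is at T₀
NF = 50.5 − 48.7 = 1.8 dB

1.8 dB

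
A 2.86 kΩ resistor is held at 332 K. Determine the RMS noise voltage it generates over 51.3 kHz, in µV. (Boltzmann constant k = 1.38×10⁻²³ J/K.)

1.64 µV

V_n = √(4kTRB)
4kTRB = 4 × 1.38×10⁻²³ × 332 × 2.86×10³ × 5.13×10⁴ = 2.69×10⁻¹² V²
V_n = √(2.69×10⁻¹²) = 1.64×10⁻⁶ V = 1.64 µV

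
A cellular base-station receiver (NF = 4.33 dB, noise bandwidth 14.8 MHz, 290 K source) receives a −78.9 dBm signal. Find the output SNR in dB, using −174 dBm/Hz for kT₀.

Noise floor: N = −174 + 10 log₁₀(B) + NF
10 log₁₀(1.48×10⁷) = 71.7 dB
N = −174 + 71.7 + 4.33 = −97.97 dBm
SNR = P_sig − N = −78.9 − (−97.97) = 19.07 dB → 19.1 dB

19.1 dB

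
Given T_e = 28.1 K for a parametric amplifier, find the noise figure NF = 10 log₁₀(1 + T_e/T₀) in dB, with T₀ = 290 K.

F = 1 + T_e/T₀ = 1 + 28.1/290 = 1.0969
NF = 10 log₁₀(1.0969) = 0.402 dB

0.402 dB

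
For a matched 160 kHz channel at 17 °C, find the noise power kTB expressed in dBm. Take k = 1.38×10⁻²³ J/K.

−121.9 dBm

T = 17 °C + 273.15 = 290.15 K
P_n = kTB = 1.38×10⁻²³ × 290.15 × 1.60×10⁵ = 6.41×10⁻¹⁶ W
In dBm: 10 log₁₀(6.41×10⁻¹⁶ / 10⁻³) = −121.9 dBm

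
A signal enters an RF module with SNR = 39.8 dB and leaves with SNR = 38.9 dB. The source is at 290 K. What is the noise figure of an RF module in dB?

NF (dB) = SNR_in(dB) − SNR_out(dB) when the source is at T₀
NF = 39.8 − 38.9 = 0.9 dB

0.9 dB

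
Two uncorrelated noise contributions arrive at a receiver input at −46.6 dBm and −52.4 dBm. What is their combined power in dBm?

Convert to linear, add, convert back:
P₁ = 2.19×10⁻⁸ W, P₂ = 5.75×10⁻⁹ W
P_tot = 2.76×10⁻⁸ W → 10 log₁₀(P_tot / 10⁻³) = −45.6 dBm

−45.6 dBm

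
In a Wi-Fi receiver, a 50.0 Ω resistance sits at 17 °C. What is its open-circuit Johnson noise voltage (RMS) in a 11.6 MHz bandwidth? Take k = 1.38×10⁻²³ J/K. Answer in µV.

T = 17 °C + 273.15 = 290.15 K
V_n = √(4kTRB)
4kTRB = 4 × 1.38×10⁻²³ × 290.15 × 5.00×10¹ × 1.16×10⁷ = 9.29×10⁻¹² V²
V_n = √(9.29×10⁻¹²) = 3.05×10⁻⁶ V = 3.05 µV

3.05 µV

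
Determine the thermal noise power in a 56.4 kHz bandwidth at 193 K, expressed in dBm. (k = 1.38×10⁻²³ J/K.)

−128.2 dBm

P_n = kTB = 1.38×10⁻²³ × 193 × 5.64×10⁴ = 1.50×10⁻¹⁶ W
In dBm: 10 log₁₀(1.50×10⁻¹⁶ / 10⁻³) = −128.2 dBm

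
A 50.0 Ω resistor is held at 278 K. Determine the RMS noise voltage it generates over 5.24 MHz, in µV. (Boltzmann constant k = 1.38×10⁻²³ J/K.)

2.01 µV

V_n = √(4kTRB)
4kTRB = 4 × 1.38×10⁻²³ × 278 × 5.00×10¹ × 5.24×10⁶ = 4.02×10⁻¹² V²
V_n = √(4.02×10⁻¹²) = 2.01×10⁻⁶ V = 2.01 µV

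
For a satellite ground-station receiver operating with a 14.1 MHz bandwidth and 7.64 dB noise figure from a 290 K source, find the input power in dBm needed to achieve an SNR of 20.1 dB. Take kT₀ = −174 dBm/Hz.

Sensitivity = −174 + 10 log₁₀(B) + NF + SNR_min
= −174 + 71.49 + 7.64 + 20.1
= −74.77 dBm → −74.8 dBm

−74.8 dBm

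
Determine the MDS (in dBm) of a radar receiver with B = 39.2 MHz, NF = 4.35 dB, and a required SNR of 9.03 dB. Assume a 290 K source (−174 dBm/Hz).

−84.7 dBm

Sensitivity = −174 + 10 log₁₀(B) + NF + SNR_min
= −174 + 75.93 + 4.35 + 9.03
= −84.69 dBm → −84.7 dBm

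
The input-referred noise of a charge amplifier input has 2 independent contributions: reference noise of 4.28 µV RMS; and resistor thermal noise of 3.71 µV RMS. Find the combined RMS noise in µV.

Uncorrelated sources add in power (mean-square): V_tot = √(ΣV_i²)
V_tot = √[(4.28×10⁻⁶)² + (3.71×10⁻⁶)²] = 5.66×10⁻⁶ V = 5.66 µV

5.66 µV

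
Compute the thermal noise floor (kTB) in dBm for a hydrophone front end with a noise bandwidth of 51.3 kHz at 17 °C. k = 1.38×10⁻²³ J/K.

T = 17 °C + 273.15 = 290.15 K
P_n = kTB = 1.38×10⁻²³ × 290.15 × 5.13×10⁴ = 2.05×10⁻¹⁶ W
In dBm: 10 log₁₀(2.05×10⁻¹⁶ / 10⁻³) = −126.9 dBm

−126.9 dBm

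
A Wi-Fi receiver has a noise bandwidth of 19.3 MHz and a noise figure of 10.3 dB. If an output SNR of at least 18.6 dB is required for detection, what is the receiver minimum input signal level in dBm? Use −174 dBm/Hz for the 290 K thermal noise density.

−72.2 dBm

Sensitivity = −174 + 10 log₁₀(B) + NF + SNR_min
= −174 + 72.86 + 10.3 + 18.6
= −72.24 dBm → −72.2 dBm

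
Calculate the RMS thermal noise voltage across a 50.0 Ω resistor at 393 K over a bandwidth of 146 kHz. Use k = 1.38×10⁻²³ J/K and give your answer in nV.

398 nV

V_n = √(4kTRB)
4kTRB = 4 × 1.38×10⁻²³ × 393 × 5.00×10¹ × 1.46×10⁵ = 1.58×10⁻¹³ V²
V_n = √(1.58×10⁻¹³) = 3.98×10⁻⁷ V = 398 nV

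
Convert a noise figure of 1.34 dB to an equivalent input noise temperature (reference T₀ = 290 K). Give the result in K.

F = 10^(1.34/10) = 1.36144
T_e = (F − 1)·T₀ = (1.36144 − 1) × 290 = 105 K

105 K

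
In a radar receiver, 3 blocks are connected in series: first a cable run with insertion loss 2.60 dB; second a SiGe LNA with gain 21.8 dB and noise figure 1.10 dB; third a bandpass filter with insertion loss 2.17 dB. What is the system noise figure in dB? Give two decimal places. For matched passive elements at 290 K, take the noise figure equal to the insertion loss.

Convert to linear (a loss of L dB is a gain of −L dB): F_i = 10^(NF_i/10), G_i = 10^(G_i,dB/10)
  Stage 1: F_1 = 10^(2.60/10) = 1.820, G_1 = 10^(−2.60/10) = 0.5495
  Stage 2: F_2 = 10^(1.10/10) = 1.288, G_2 = 10^(21.8/10) = 151.4
  Stage 3: F_3 = 10^(2.17/10) = 1.648, G_3 = 10^(−2.17/10) = 0.6067
Friis cascade:
  F = 1.820 + (1.288 − 1)/0.5495 + (1.648 − 1)/83.18 = 2.352
NF = 10 log₁₀(2.352) = 3.71 dB

3.71 dB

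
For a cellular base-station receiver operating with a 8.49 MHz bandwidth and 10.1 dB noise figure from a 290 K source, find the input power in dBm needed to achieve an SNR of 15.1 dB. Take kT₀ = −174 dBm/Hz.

Sensitivity = −174 + 10 log₁₀(B) + NF + SNR_min
= −174 + 69.29 + 10.1 + 15.1
= −79.51 dBm → −79.5 dBm

−79.5 dBm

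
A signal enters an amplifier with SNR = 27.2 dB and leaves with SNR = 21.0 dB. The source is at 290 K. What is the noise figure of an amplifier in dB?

NF (dB) = SNR_in(dB) − SNR_out(dB) when the source is at T₀
NF = 27.2 − 21.0 = 6.2 dB

6.2 dB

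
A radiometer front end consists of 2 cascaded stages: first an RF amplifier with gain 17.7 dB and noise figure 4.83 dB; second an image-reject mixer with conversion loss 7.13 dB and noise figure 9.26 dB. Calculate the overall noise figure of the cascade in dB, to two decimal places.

5.01 dB

Convert to linear (a loss of L dB is a gain of −L dB): F_i = 10^(NF_i/10), G_i = 10^(G_i,dB/10)
  Stage 1: F_1 = 10^(4.83/10) = 3.041, G_1 = 10^(17.7/10) = 58.88
  Stage 2: F_2 = 10^(9.26/10) = 8.433, G_2 = 10^(−7.13/10) = 0.1936
Friis cascade:
  F = 3.041 + (8.433 − 1)/58.88 = 3.167
NF = 10 log₁₀(3.167) = 5.01 dB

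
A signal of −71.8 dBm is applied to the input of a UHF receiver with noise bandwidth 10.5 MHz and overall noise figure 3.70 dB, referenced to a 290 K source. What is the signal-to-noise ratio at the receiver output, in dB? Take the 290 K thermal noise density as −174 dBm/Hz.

28.3 dB

Noise floor: N = −174 + 10 log₁₀(B) + NF
10 log₁₀(1.05×10⁷) = 70.21 dB
N = −174 + 70.21 + 3.70 = −100.09 dBm
SNR = P_sig − N = −71.8 − (−100.09) = 28.29 dB → 28.3 dB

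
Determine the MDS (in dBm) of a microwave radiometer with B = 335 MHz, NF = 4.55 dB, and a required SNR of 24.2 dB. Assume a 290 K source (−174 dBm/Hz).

−60.0 dBm

Sensitivity = −174 + 10 log₁₀(B) + NF + SNR_min
= −174 + 85.25 + 4.55 + 24.2
= −60.00 dBm → −60.0 dBm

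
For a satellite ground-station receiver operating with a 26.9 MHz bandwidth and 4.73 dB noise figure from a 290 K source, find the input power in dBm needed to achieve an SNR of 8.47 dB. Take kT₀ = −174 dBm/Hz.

−86.5 dBm

Sensitivity = −174 + 10 log₁₀(B) + NF + SNR_min
= −174 + 74.3 + 4.73 + 8.47
= −86.50 dBm → −86.5 dBm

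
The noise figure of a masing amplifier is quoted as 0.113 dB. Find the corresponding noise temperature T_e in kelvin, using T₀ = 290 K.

F = 10^(0.113/10) = 1.02636
T_e = (F − 1)·T₀ = (1.02636 − 1) × 290 = 7.64 K

7.64 K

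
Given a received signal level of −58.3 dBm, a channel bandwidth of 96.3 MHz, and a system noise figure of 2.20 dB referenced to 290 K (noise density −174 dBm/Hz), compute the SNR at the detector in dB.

Noise floor: N = −174 + 10 log₁₀(B) + NF
10 log₁₀(9.63×10⁷) = 79.84 dB
N = −174 + 79.84 + 2.20 = −91.96 dBm
SNR = P_sig − N = −58.3 − (−91.96) = 33.66 dB → 33.7 dB

33.7 dB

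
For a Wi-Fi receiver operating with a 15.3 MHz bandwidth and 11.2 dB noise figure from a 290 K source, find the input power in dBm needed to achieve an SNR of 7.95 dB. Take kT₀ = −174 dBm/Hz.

−83.0 dBm

Sensitivity = −174 + 10 log₁₀(B) + NF + SNR_min
= −174 + 71.85 + 11.2 + 7.95
= −83.00 dBm → −83.0 dBm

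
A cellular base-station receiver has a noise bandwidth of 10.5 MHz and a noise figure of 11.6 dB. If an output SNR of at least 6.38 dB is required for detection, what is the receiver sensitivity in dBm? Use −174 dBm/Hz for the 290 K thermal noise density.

Sensitivity = −174 + 10 log₁₀(B) + NF + SNR_min
= −174 + 70.21 + 11.6 + 6.38
= −85.81 dBm → −85.8 dBm

−85.8 dBm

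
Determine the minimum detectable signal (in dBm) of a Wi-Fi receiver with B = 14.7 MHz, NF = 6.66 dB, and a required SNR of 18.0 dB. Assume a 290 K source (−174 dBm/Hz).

−77.7 dBm

Sensitivity = −174 + 10 log₁₀(B) + NF + SNR_min
= −174 + 71.67 + 6.66 + 18.0
= −77.67 dBm → −77.7 dBm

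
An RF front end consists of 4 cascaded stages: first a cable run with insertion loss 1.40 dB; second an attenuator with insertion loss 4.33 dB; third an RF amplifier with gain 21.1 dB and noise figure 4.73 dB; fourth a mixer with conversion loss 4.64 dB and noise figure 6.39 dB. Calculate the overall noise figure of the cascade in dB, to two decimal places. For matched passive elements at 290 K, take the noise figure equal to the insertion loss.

10.50 dB

Convert to linear (a loss of L dB is a gain of −L dB): F_i = 10^(NF_i/10), G_i = 10^(G_i,dB/10)
  Stage 1: F_1 = 10^(1.40/10) = 1.380, G_1 = 10^(−1.40/10) = 0.7244
  Stage 2: F_2 = 10^(4.33/10) = 2.710, G_2 = 10^(−4.33/10) = 0.3690
  Stage 3: F_3 = 10^(4.73/10) = 2.972, G_3 = 10^(21.1/10) = 128.8
  Stage 4: F_4 = 10^(6.39/10) = 4.355, G_4 = 10^(−4.64/10) = 0.3436
Friis cascade:
  F = 1.380 + (2.710 − 1)/0.7244 + (2.972 − 1)/0.2673 + (4.355 − 1)/34.43 = 11.21
NF = 10 log₁₀(11.21) = 10.50 dB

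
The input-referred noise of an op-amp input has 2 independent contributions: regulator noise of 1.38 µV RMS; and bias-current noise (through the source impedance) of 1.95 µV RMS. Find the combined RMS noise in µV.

2.39 µV

Uncorrelated sources add in power (mean-square): V_tot = √(ΣV_i²)
V_tot = √[(1.38×10⁻⁶)² + (1.95×10⁻⁶)²] = 2.39×10⁻⁶ V = 2.39 µV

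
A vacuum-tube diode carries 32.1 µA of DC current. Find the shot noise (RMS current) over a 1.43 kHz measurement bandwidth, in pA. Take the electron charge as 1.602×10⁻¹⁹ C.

121 pA

I_n = √(2qI·B)
2qI·B = 2 × 1.602×10⁻¹⁹ × 3.21×10⁻⁵ × 1.43×10³ = 1.47×10⁻²⁰ A²
I_n = √(1.47×10⁻²⁰) = 1.21×10⁻¹⁰ A = 121 pA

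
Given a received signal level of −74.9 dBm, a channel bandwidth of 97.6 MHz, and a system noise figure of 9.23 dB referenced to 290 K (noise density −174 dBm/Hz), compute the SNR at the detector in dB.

10.0 dB

Noise floor: N = −174 + 10 log₁₀(B) + NF
10 log₁₀(9.76×10⁷) = 79.89 dB
N = −174 + 79.89 + 9.23 = −84.88 dBm
SNR = P_sig − N = −74.9 − (−84.88) = 9.98 dB → 10.0 dB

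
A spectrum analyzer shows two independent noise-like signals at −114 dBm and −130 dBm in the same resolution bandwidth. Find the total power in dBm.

Convert to linear, add, convert back:
P₁ = 3.98×10⁻¹⁵ W, P₂ = 1.00×10⁻¹⁶ W
P_tot = 4.08×10⁻¹⁵ W → 10 log₁₀(P_tot / 10⁻³) = −113.9 dBm

−113.9 dBm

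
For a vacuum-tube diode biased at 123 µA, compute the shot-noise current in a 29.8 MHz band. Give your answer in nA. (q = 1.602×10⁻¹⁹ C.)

I_n = √(2qI·B)
2qI·B = 2 × 1.602×10⁻¹⁹ × 1.23×10⁻⁴ × 2.98×10⁷ = 1.17×10⁻¹⁵ A²
I_n = √(1.17×10⁻¹⁵) = 3.43×10⁻⁸ A = 34.3 nA

34.3 nA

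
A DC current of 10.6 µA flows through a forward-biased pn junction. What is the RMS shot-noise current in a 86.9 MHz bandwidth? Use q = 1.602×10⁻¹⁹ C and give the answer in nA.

17.2 nA

I_n = √(2qI·B)
2qI·B = 2 × 1.602×10⁻¹⁹ × 1.06×10⁻⁵ × 8.69×10⁷ = 2.95×10⁻¹⁶ A²
I_n = √(2.95×10⁻¹⁶) = 1.72×10⁻⁸ A = 17.2 nA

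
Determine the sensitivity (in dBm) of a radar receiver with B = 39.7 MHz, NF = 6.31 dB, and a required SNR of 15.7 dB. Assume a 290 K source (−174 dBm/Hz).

Sensitivity = −174 + 10 log₁₀(B) + NF + SNR_min
= −174 + 75.99 + 6.31 + 15.7
= −76.00 dBm → −76.0 dBm

−76.0 dBm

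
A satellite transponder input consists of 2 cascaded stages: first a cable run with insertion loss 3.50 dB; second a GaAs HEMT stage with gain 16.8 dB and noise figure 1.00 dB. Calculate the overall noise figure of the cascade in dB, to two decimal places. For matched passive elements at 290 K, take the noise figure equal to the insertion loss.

Convert to linear (a loss of L dB is a gain of −L dB): F_i = 10^(NF_i/10), G_i = 10^(G_i,dB/10)
  Stage 1: F_1 = 10^(3.50/10) = 2.239, G_1 = 10^(−3.50/10) = 0.4467
  Stage 2: F_2 = 10^(1.00/10) = 1.259, G_2 = 10^(16.8/10) = 47.86
Friis cascade:
  F = 2.239 + (1.259 − 1)/0.4467 = 2.818
NF = 10 log₁₀(2.818) = 4.50 dB

4.50 dB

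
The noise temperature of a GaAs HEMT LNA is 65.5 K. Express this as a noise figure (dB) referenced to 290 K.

0.884 dB

F = 1 + T_e/T₀ = 1 + 65.5/290 = 1.22586
NF = 10 log₁₀(1.22586) = 0.884 dB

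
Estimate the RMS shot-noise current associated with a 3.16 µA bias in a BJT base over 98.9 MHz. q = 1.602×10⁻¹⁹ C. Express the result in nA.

I_n = √(2qI·B)
2qI·B = 2 × 1.602×10⁻¹⁹ × 3.16×10⁻⁶ × 9.89×10⁷ = 1.00×10⁻¹⁶ A²
I_n = √(1.00×10⁻¹⁶) = 1.00×10⁻⁸ A = 10.0 nA

10.0 nA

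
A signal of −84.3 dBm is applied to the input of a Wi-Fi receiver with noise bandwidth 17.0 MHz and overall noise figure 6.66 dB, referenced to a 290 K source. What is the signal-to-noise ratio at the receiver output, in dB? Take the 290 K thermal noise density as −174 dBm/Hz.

Noise floor: N = −174 + 10 log₁₀(B) + NF
10 log₁₀(1.70×10⁷) = 72.3 dB
N = −174 + 72.3 + 6.66 = −95.04 dBm
SNR = P_sig − N = −84.3 − (−95.04) = 10.74 dB → 10.7 dB

10.7 dB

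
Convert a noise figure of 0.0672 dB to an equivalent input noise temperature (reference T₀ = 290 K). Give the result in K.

F = 10^(0.0672/10) = 1.01559
T_e = (F − 1)·T₀ = (1.01559 − 1) × 290 = 4.52 K

4.52 K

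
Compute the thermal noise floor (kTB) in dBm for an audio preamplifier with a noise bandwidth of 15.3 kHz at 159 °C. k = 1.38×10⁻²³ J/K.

−130.4 dBm

T = 159 °C + 273.15 = 432.15 K
P_n = kTB = 1.38×10⁻²³ × 432.15 × 1.53×10⁴ = 9.12×10⁻¹⁷ W
In dBm: 10 log₁₀(9.12×10⁻¹⁷ / 10⁻³) = −130.4 dBm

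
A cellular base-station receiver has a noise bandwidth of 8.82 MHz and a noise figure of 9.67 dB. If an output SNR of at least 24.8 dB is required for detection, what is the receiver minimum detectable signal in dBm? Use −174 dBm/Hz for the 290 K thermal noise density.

−70.1 dBm

Sensitivity = −174 + 10 log₁₀(B) + NF + SNR_min
= −174 + 69.45 + 9.67 + 24.8
= −70.08 dBm → −70.1 dBm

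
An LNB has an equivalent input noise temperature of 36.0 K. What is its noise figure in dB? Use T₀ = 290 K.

F = 1 + T_e/T₀ = 1 + 36.0/290 = 1.12414
NF = 10 log₁₀(1.12414) = 0.508 dB

0.508 dB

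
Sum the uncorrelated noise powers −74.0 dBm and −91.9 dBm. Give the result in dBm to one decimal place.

−73.9 dBm

Convert to linear, add, convert back:
P₁ = 3.98×10⁻¹¹ W, P₂ = 6.46×10⁻¹³ W
P_tot = 4.05×10⁻¹¹ W → 10 log₁₀(P_tot / 10⁻³) = −73.9 dBm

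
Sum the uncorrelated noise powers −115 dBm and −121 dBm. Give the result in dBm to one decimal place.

−114.0 dBm

Convert to linear, add, convert back:
P₁ = 3.16×10⁻¹⁵ W, P₂ = 7.94×10⁻¹⁶ W
P_tot = 3.96×10⁻¹⁵ W → 10 log₁₀(P_tot / 10⁻³) = −114.0 dBm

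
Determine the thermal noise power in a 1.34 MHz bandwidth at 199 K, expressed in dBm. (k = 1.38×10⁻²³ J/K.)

P_n = kTB = 1.38×10⁻²³ × 199 × 1.34×10⁶ = 3.68×10⁻¹⁵ W
In dBm: 10 log₁₀(3.68×10⁻¹⁵ / 10⁻³) = −114.3 dBm

−114.3 dBm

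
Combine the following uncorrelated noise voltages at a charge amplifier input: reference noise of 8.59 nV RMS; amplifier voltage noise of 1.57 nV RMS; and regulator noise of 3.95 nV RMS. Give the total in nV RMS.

9.58 nV

Uncorrelated sources add in power (mean-square): V_tot = √(ΣV_i²)
V_tot = √[(8.59×10⁻⁹)² + (1.57×10⁻⁹)² + (3.95×10⁻⁹)²] = 9.58×10⁻⁹ V = 9.58 nV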